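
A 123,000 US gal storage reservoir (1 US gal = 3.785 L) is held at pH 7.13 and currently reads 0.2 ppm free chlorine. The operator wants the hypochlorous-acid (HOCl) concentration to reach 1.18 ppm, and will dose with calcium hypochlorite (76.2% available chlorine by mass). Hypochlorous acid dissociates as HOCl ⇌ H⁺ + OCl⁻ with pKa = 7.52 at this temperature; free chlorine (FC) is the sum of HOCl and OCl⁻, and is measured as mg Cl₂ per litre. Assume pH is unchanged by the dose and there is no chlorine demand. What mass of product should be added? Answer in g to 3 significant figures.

Volume: 123,000 US gal × 3.785 L/gal = 465,555 L.
[OCl⁻]/[HOCl] = 10^(pH − pKa) = 10^(7.13 − 7.52) = 0.4074; fraction as HOCl = 1/(1 + 0.4074) = 0.7105.
Free chlorine required for 1.18 ppm HOCl: 1.18 / 0.7105 = 1.661 ppm.
FC to add: 1.661 − 0.2 = 1.461 mg/L as Cl₂.
Cl₂ equivalent: 1.461 mg/L × 465,555 L = 680 g.
Product at 76.2% available Cl: 680 / 0.762 = 892.4 g.

892 g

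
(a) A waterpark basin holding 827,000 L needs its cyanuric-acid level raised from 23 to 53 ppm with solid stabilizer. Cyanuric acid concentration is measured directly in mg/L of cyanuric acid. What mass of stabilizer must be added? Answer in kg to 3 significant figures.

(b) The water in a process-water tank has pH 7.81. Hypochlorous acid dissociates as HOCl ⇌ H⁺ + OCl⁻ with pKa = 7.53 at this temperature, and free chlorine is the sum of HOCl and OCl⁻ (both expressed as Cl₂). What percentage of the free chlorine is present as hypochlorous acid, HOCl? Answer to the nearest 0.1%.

(a) 24.8 kg; (b) 34.4%

(a) CYA to add: (53 − 23) = 30 mg/L × 827,000 L = 24,810 g cyanuric acid.

(b) [OCl⁻]/[HOCl] = 10^(pH − pKa) = 10^(7.81 − 7.53) = 10^0.28 = 1.905.
(b) Fraction as HOCl = 1 / (1 + 1.905) = 0.3442.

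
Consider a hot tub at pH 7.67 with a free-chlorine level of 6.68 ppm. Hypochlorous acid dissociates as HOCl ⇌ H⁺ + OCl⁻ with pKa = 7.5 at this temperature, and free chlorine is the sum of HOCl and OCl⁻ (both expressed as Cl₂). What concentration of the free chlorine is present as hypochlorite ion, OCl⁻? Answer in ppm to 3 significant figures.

[OCl⁻]/[HOCl] = 10^(pH − pKa) = 10^(7.67 − 7.5) = 10^0.17 = 1.479.
Fraction as HOCl = 1 / (1 + 1.479) = 0.4034.
OCl⁻ = (1 − 0.4034) × 6.68 ppm = 3.985 ppm.

3.99 ppm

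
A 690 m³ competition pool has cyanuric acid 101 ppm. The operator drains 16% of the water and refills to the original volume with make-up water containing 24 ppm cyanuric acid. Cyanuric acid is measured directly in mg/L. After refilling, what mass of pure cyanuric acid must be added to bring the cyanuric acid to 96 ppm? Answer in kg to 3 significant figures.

5.05 kg

Volume: 690 m³ = 690,000 L.
After draining 16% and refilling: 101 × 0.84 + 24 × 0.16 = 88.68 ppm.
Deficit to target: 96 − 88.68 = 7.32 mg/L.
Mass: 7.32 mg/L × 690,000 L = 5051 g cyanuric acid.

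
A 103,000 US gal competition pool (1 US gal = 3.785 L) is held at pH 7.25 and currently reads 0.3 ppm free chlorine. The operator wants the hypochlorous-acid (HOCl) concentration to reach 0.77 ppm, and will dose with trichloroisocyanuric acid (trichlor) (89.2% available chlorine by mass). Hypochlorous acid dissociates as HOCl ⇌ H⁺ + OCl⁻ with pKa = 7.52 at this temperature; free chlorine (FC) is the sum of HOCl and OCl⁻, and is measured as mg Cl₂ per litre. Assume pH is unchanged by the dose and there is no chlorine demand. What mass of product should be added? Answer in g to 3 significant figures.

386 g

Volume: 103,000 US gal × 3.785 L/gal = 389,855 L.
[OCl⁻]/[HOCl] = 10^(pH − pKa) = 10^(7.25 − 7.52) = 0.537; fraction as HOCl = 1/(1 + 0.537) = 0.6506.
Free chlorine required for 0.77 ppm HOCl: 0.77 / 0.6506 = 1.184 ppm.
FC to add: 1.184 − 0.3 = 0.8835 mg/L as Cl₂.
Cl₂ equivalent: 0.8835 mg/L × 389,855 L = 344.4 g.
Product at 89.2% available Cl: 344.4 / 0.892 = 386.1 g.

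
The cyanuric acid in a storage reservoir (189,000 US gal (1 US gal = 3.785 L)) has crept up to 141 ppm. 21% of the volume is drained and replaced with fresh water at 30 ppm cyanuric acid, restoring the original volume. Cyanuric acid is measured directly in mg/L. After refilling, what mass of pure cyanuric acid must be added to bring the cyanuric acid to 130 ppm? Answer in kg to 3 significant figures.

8.81 kg

Volume: 189,000 US gal × 3.785 L/gal = 715,365 L.
After draining 21% and refilling: 141 × 0.79 + 30 × 0.21 = 117.69 ppm.
Deficit to target: 130 − 117.69 = 12.31 mg/L.
Mass: 12.31 mg/L × 715,365 L = 8806 g cyanuric acid.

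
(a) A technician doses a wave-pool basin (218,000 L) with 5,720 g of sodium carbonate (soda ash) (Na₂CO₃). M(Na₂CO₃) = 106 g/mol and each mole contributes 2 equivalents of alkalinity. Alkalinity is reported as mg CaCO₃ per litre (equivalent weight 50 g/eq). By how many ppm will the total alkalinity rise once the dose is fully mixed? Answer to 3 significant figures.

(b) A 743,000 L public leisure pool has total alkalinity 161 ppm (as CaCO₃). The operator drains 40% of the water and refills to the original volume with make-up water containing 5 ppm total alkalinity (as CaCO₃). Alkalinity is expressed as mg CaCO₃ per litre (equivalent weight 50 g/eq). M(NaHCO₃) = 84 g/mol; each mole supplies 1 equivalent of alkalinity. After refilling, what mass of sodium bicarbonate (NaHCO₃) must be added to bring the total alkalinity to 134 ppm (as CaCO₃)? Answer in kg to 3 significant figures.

(a) Moles of Na₂CO₃: 5,720 g ÷ 106 g/mol = 53.96 mol → 107.9 eq of alkalinity.
(a) As CaCO₃: 107.9 eq × 50 g/eq = 5396 g.
(a) Rise: 5396 g / 218,000 L × 1000 = 24.75 mg/L.

(b) After draining 40% and refilling: 161 × 0.60 + 5 × 0.40 = 98.6 ppm.
(b) Deficit to target: 134 − 98.6 = 35.4 mg/L.
(b) As CaCO₃: 35.4 mg/L × 743,000 L = 26,300 g; ÷ 50 g/eq ÷ 1 = 526 mol NaHCO₃.
(b) Mass: 526 × 84 = 44,190 g.

(a) 24.8 ppm; (b) 44.2 kg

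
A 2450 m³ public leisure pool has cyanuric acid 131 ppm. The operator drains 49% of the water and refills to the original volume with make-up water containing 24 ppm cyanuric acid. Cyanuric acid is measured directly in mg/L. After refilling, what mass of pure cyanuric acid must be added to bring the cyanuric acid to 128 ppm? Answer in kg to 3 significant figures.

Volume: 2450 m³ = 2,450,000 L.
After draining 49% and refilling: 131 × 0.51 + 24 × 0.49 = 78.57 ppm.
Deficit to target: 128 − 78.57 = 49.43 mg/L.
Mass: 49.43 mg/L × 2,450,000 L = 121,100 g cyanuric acid.

121 kg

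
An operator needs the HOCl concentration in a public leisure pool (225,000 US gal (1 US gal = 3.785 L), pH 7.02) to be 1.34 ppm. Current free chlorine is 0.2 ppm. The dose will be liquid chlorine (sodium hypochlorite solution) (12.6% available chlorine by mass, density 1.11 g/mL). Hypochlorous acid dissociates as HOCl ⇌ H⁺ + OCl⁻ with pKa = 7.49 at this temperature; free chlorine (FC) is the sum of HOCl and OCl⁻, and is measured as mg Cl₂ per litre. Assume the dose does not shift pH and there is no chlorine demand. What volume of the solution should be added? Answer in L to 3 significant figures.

9.71 L

Volume: 225,000 US gal × 3.785 L/gal = 851,625 L.
[OCl⁻]/[HOCl] = 10^(pH − pKa) = 10^(7.02 − 7.49) = 0.3388; fraction as HOCl = 1/(1 + 0.3388) = 0.7469.
Free chlorine required for 1.34 ppm HOCl: 1.34 / 0.7469 = 1.794 ppm.
FC to add: 1.794 − 0.2 = 1.594 mg/L as Cl₂.
Cl₂ equivalent: 1.594 mg/L × 851,625 L = 1358 g.
Product at 12.6% available Cl: 1358 / 0.126 = 10,770 g.
Volume: 10,770 g ÷ 1.11 g/mL = 9706 mL.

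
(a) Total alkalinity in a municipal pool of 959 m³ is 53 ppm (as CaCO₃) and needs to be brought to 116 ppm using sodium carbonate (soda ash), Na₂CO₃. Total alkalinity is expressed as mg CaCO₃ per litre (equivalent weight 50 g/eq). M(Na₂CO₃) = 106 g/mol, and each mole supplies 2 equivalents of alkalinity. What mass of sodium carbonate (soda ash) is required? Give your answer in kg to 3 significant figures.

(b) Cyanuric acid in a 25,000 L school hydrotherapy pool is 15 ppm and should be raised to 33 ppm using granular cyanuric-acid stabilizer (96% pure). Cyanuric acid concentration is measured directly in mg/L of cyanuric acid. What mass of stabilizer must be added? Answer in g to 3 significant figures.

(a) 64.0 kg; (b) 469 g

(a) Volume: 959 m³ = 959,000 L.
(a) Alkalinity to add: (116 − 53) = 63 mg/L as CaCO₃ × 959,000 L = 60,420 g as CaCO₃.
(a) Equivalents: 60,420 g ÷ 50 g/eq = 1208 eq.
(a) Each mole of Na₂CO₃ supplies 2 eq, so 1208 / 2 = 604.2 mol.
(a) Mass: 604.2 mol × 106 g/mol = 64,040 g.

(b) CYA to add: (33 − 15) = 18 mg/L × 25,000 L = 450 g cyanuric acid.
(b) At 96% purity: 450 / 0.96 = 468.8 g product.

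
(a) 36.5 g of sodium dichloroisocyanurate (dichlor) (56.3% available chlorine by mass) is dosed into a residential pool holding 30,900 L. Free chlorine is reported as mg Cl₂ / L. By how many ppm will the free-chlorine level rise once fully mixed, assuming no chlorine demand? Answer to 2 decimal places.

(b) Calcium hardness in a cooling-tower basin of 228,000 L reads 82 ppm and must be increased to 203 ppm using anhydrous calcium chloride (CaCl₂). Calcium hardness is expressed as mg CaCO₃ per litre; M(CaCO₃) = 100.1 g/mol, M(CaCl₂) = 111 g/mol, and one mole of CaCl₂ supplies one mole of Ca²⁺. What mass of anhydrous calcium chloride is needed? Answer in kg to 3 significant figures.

(a) Available chlorine delivered: 36.5 g × 0.563 = 20.55 g as Cl₂.
(a) Concentration rise: 20.55 g / 30,900 L = 0.665 mg/L = 0.67 ppm.

(b) Hardness to add: (203 − 82) = 121 mg/L as CaCO₃ × 228,000 L = 27,590 g as CaCO₃.
(b) Moles of Ca²⁺ (1 mol Ca²⁺ ≡ 1 mol CaCO₃): 27,590 / 100.1 g/mol = 275.6 mol.
(b) Mass of CaCl₂: 275.6 × 111 = 30,590 g.

(a) 0.67 ppm; (b) 30.6 kg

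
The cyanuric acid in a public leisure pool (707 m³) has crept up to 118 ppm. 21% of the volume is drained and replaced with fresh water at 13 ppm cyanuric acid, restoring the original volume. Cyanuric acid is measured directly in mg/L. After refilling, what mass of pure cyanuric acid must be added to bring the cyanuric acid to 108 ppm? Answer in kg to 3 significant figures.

8.52 kg

Volume: 707 m³ = 707,000 L.
After draining 21% and refilling: 118 × 0.79 + 13 × 0.21 = 95.95 ppm.
Deficit to target: 108 − 95.95 = 12.05 mg/L.
Mass: 12.05 mg/L × 707,000 L = 8519 g cyanuric acid.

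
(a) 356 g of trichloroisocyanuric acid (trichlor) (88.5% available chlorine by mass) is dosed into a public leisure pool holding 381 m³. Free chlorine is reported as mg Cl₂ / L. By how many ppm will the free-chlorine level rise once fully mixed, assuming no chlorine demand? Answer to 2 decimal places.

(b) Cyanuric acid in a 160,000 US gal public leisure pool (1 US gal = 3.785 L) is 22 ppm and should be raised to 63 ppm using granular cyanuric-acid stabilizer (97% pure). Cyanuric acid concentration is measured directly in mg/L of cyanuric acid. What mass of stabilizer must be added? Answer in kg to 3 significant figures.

(a) Volume: 381 m³ = 381,000 L.
(a) Available chlorine delivered: 356 g × 0.885 = 315.1 g as Cl₂.
(a) Concentration rise: 315.1 g / 381,000 L = 0.8269 mg/L = 0.83 ppm.

(b) Volume: 160,000 US gal × 3.785 L/gal = 605,600 L.
(b) CYA to add: (63 − 22) = 41 mg/L × 605,600 L = 24,830 g cyanuric acid.
(b) At 97% purity: 24,830 / 0.97 = 25,600 g product.

(a) 0.83 ppm; (b) 25.6 kg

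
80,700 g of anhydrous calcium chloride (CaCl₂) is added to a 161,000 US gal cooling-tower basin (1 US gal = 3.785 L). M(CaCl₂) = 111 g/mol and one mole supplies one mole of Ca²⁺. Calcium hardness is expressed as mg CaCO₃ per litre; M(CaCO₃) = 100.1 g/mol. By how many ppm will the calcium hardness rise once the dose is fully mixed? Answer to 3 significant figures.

Volume: 161,000 US gal × 3.785 L/gal = 609,385 L.
Moles of Ca²⁺: 80,700 g ÷ 111 g/mol = 727 mol.
As CaCO₃: 727 mol × 100.1 g/mol = 72,780 g.
Rise: 72,780 g / 609,385 L × 1000 = 119.4 mg/L.

119 ppm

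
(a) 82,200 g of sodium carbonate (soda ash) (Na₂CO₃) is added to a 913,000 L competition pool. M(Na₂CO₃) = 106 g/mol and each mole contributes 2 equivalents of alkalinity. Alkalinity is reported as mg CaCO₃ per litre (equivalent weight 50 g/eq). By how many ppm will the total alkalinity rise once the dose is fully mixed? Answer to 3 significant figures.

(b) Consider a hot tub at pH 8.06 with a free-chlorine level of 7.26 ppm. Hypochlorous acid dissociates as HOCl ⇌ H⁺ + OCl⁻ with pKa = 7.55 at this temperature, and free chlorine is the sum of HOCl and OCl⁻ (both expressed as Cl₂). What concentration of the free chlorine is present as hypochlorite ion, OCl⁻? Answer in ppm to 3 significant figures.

(a) 84.9 ppm; (b) 5.55 ppm

(a) Moles of Na₂CO₃: 82,200 g ÷ 106 g/mol = 775.5 mol → 1551 eq of alkalinity.
(a) As CaCO₃: 1551 eq × 50 g/eq = 77,550 g.
(a) Rise: 77,550 g / 913,000 L × 1000 = 84.94 mg/L.

(b) [OCl⁻]/[HOCl] = 10^(pH − pKa) = 10^(8.06 − 7.55) = 10^0.51 = 3.236.
(b) Fraction as HOCl = 1 / (1 + 3.236) = 0.2361.
(b) OCl⁻ = (1 − 0.2361) × 7.26 ppm = 5.546 ppm.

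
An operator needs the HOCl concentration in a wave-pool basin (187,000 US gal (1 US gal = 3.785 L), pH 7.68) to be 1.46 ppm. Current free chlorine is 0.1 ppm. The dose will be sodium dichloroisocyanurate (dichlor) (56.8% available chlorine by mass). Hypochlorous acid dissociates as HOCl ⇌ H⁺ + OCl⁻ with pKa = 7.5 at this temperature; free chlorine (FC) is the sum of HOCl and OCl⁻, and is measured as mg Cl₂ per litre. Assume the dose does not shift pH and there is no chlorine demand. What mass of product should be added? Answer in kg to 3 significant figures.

4.45 kg

Volume: 187,000 US gal × 3.785 L/gal = 707,795 L.
[OCl⁻]/[HOCl] = 10^(pH − pKa) = 10^(7.68 − 7.5) = 1.514; fraction as HOCl = 1/(1 + 1.514) = 0.3978.
Free chlorine required for 1.46 ppm HOCl: 1.46 / 0.3978 = 3.67 ppm.
FC to add: 3.67 − 0.1 = 3.57 mg/L as Cl₂.
Cl₂ equivalent: 3.57 mg/L × 707,795 L = 2527 g.
Product at 56.8% available Cl: 2527 / 0.568 = 4448 g.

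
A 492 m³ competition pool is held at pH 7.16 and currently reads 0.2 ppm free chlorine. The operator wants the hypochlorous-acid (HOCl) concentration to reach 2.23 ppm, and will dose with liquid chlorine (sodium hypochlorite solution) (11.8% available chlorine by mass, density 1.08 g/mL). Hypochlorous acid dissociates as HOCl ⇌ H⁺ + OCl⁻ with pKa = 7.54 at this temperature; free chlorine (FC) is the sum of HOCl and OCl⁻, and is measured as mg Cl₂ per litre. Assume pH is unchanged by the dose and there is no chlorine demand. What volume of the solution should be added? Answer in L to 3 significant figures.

Volume: 492 m³ = 492,000 L.
[OCl⁻]/[HOCl] = 10^(pH − pKa) = 10^(7.16 − 7.54) = 0.4169; fraction as HOCl = 1/(1 + 0.4169) = 0.7058.
Free chlorine required for 2.23 ppm HOCl: 2.23 / 0.7058 = 3.16 ppm.
FC to add: 3.16 − 0.2 = 2.96 mg/L as Cl₂.
Cl₂ equivalent: 2.96 mg/L × 492,000 L = 1456 g.
Product at 11.8% available Cl: 1456 / 0.118 = 12,340 g.
Volume: 12,340 g ÷ 1.08 g/mL = 11,430 mL.

11.4 L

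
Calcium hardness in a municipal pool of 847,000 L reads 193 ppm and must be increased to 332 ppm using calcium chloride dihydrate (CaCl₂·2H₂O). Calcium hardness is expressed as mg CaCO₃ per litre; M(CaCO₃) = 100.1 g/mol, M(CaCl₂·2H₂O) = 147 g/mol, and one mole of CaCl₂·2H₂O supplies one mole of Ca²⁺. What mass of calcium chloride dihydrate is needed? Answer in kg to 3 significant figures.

173 kg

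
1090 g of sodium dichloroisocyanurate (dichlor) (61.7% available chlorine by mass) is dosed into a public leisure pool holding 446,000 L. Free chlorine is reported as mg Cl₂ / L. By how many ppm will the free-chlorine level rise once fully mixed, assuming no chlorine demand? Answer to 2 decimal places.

Available chlorine delivered: 1090 g × 0.617 = 672.5 g as Cl₂.
Concentration rise: 672.5 g / 446,000 L = 1.508 mg/L = 1.51 ppm.

1.51 ppm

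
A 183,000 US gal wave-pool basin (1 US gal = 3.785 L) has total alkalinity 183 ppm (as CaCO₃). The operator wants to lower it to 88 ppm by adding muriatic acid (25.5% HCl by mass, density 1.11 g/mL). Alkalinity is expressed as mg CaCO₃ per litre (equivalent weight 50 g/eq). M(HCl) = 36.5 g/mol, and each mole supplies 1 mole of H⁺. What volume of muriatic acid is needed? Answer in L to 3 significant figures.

170 L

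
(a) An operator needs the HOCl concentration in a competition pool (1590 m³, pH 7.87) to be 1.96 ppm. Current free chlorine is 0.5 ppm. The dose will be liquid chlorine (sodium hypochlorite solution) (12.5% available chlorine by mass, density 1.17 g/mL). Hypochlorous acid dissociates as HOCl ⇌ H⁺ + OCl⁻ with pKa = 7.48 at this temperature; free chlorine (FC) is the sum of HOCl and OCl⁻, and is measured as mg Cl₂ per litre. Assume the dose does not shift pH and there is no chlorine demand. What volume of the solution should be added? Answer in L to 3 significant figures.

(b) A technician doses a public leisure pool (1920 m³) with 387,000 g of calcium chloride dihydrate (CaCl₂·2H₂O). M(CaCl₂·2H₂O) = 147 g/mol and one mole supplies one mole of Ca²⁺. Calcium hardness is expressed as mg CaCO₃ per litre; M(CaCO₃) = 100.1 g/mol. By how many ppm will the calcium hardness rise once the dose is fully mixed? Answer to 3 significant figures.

(a) 68.2 L; (b) 137 ppm

(a) Volume: 1590 m³ = 1,590,000 L.
(a) [OCl⁻]/[HOCl] = 10^(pH − pKa) = 10^(7.87 − 7.48) = 2.455; fraction as HOCl = 1/(1 + 2.455) = 0.2895.
(a) Free chlorine required for 1.96 ppm HOCl: 1.96 / 0.2895 = 6.771 ppm.
(a) FC to add: 6.771 − 0.5 = 6.271 mg/L as Cl₂.
(a) Cl₂ equivalent: 6.271 mg/L × 1,590,000 L = 9971 g.
(a) Product at 12.5% available Cl: 9971 / 0.125 = 79,770 g.
(a) Volume: 79,770 g ÷ 1.17 g/mL = 68,180 mL.

(b) Volume: 1920 m³ = 1,920,000 L.
(b) Moles of Ca²⁺: 387,000 g ÷ 147 g/mol = 2633 mol.
(b) As CaCO₃: 2633 mol × 100.1 g/mol = 263,500 g.
(b) Rise: 263,500 g / 1,920,000 L × 1000 = 137.3 mg/L.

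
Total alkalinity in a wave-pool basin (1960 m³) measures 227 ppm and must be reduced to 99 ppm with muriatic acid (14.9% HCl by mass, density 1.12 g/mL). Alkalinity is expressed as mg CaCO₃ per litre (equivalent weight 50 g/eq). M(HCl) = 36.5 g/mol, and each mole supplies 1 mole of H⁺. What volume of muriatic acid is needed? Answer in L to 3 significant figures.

Volume: 1960 m³ = 1,960,000 L.
Alkalinity to neutralize: (227 − 99) = 128 mg/L as CaCO₃ × 1,960,000 L = 250,900 g as CaCO₃.
Equivalents of H⁺ required: 250,900 ÷ 50 g/eq = 5018 eq = 5018 mol HCl.
Mass of HCl: 5018 × 36.5 = 183,100 g.
Mass of 14.9% solution: 183,100 / 0.149 = 1,229,000 g.
Volume: 1,229,000 g ÷ 1.12 g/mL = 1,097,000 mL.

1,100 L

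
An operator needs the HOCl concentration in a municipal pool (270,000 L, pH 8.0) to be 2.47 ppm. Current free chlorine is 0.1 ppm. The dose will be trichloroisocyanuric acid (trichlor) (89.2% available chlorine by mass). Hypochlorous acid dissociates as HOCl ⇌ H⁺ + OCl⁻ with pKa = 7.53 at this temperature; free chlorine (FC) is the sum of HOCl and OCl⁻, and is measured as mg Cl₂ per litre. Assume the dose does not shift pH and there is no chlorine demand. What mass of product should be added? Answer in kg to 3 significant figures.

2.92 kg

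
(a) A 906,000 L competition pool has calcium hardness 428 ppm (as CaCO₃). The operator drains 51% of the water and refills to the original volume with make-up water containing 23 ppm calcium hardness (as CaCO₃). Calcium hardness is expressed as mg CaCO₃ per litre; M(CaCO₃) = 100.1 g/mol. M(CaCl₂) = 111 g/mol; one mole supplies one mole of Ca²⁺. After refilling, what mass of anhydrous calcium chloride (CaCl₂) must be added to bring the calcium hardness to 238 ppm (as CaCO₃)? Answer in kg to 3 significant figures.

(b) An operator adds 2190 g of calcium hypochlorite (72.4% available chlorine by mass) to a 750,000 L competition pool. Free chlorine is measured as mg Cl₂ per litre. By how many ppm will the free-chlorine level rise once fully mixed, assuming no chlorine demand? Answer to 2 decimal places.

(a) 16.6 kg; (b) 2.11 ppm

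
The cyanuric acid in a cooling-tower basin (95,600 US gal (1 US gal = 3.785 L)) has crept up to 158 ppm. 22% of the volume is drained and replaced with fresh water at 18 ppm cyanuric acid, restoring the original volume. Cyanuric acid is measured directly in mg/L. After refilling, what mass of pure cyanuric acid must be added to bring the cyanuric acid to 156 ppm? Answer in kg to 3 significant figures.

Volume: 95,600 US gal × 3.785 L/gal = 361,846 L.
After draining 22% and refilling: 158 × 0.78 + 18 × 0.22 = 127.2 ppm.
Deficit to target: 156 − 127.2 = 28.8 mg/L.
Mass: 28.8 mg/L × 361,846 L = 10,420 g cyanuric acid.

10.4 kg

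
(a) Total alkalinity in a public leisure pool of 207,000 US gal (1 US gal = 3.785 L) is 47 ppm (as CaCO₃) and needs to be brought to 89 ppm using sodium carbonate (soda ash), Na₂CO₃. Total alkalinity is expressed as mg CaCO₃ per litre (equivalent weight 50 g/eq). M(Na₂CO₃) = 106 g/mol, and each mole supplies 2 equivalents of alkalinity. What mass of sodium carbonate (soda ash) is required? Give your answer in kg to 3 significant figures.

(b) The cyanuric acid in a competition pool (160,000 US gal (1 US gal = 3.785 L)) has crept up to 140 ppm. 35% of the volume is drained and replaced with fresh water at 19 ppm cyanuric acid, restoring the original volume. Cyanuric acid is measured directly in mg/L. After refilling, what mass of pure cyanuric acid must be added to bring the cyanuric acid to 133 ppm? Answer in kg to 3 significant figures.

(a) Volume: 207,000 US gal × 3.785 L/gal = 783,495 L.
(a) Alkalinity to add: (89 − 47) = 42 mg/L as CaCO₃ × 783,495 L = 32,910 g as CaCO₃.
(a) Equivalents: 32,910 g ÷ 50 g/eq = 658.1 eq.
(a) Each mole of Na₂CO₃ supplies 2 eq, so 658.1 / 2 = 329.1 mol.
(a) Mass: 329.1 mol × 106 g/mol = 34,880 g.

(b) Volume: 160,000 US gal × 3.785 L/gal = 605,600 L.
(b) After draining 35% and refilling: 140 × 0.65 + 19 × 0.35 = 97.65 ppm.
(b) Deficit to target: 133 − 97.65 = 35.35 mg/L.
(b) Mass: 35.35 mg/L × 605,600 L = 21,410 g cyanuric acid.

(a) 34.9 kg; (b) 21.4 kg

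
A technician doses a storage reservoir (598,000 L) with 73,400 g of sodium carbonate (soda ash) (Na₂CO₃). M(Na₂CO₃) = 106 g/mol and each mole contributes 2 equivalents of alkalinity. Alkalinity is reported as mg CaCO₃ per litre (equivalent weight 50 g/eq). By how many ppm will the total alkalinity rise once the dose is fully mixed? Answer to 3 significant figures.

116 ppm

Moles of Na₂CO₃: 73,400 g ÷ 106 g/mol = 692.5 mol → 1385 eq of alkalinity.
As CaCO₃: 1385 eq × 50 g/eq = 69,250 g.
Rise: 69,250 g / 598,000 L × 1000 = 115.8 mg/L.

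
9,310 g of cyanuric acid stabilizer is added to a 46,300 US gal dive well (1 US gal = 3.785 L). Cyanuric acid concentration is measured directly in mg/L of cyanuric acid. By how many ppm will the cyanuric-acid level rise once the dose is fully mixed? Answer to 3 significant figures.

53.1 ppm

Volume: 46,300 US gal × 3.785 L/gal = 175,246 L.
Rise: 9,310 g / 175,246 L × 1000 = 53.13 mg/L.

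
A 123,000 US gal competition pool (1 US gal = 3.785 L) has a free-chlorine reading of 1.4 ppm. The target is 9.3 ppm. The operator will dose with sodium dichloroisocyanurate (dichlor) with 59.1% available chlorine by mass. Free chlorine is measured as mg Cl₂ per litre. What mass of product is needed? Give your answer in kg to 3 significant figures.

6.22 kg

Volume: 123,000 US gal × 3.785 L/gal = 465,555 L.
Chlorine deficit: 9.3 − 1.4 = 7.9 ppm = 7.9 mg/L as Cl₂.
Cl₂ equivalent needed: 7.9 mg/L × 465,555 L = 3,678,000 mg = 3678 g.
Product at 59.1% available chlorine: 3678 / 0.591 = 6223 g.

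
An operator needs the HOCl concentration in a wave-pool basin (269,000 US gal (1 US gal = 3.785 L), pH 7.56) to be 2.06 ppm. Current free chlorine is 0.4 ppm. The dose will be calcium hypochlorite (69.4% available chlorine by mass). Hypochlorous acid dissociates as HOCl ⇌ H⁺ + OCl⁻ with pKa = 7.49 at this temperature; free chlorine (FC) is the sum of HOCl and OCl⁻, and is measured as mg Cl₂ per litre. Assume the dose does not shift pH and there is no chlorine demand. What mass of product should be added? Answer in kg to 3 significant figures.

5.99 kg

Volume: 269,000 US gal × 3.785 L/gal = 1,018,165 L.
[OCl⁻]/[HOCl] = 10^(pH − pKa) = 10^(7.56 − 7.49) = 1.175; fraction as HOCl = 1/(1 + 1.175) = 0.4598.
Free chlorine required for 2.06 ppm HOCl: 2.06 / 0.4598 = 4.48 ppm.
FC to add: 4.48 − 0.4 = 4.08 mg/L as Cl₂.
Cl₂ equivalent: 4.08 mg/L × 1,018,165 L = 4154 g.
Product at 69.4% available Cl: 4154 / 0.694 = 5986 g.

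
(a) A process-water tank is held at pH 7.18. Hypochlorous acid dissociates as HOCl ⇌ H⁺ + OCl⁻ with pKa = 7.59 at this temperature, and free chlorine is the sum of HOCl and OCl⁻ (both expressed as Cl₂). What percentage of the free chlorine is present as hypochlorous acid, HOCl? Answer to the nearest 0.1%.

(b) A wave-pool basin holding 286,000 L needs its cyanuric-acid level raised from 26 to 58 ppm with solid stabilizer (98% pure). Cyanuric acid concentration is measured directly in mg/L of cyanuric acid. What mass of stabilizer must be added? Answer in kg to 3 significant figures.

(a) 72.0%; (b) 9.34 kg

(a) [OCl⁻]/[HOCl] = 10^(pH − pKa) = 10^(7.18 − 7.59) = 10^-0.41 = 0.389.
(a) Fraction as HOCl = 1 / (1 + 0.389) = 0.7199.

(b) CYA to add: (58 − 26) = 32 mg/L × 286,000 L = 9152 g cyanuric acid.
(b) At 98% purity: 9152 / 0.98 = 9339 g product.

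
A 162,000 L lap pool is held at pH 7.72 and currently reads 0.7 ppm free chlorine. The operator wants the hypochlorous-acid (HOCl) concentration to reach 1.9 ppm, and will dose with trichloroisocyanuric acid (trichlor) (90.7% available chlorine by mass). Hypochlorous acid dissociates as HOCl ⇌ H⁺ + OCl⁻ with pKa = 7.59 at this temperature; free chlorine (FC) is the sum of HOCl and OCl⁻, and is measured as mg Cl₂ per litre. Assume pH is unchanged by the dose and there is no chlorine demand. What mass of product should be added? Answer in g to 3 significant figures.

[OCl⁻]/[HOCl] = 10^(pH − pKa) = 10^(7.72 − 7.59) = 1.349; fraction as HOCl = 1/(1 + 1.349) = 0.4257.
Free chlorine required for 1.9 ppm HOCl: 1.9 / 0.4257 = 4.463 ppm.
FC to add: 4.463 − 0.7 = 3.763 mg/L as Cl₂.
Cl₂ equivalent: 3.763 mg/L × 162,000 L = 609.6 g.
Product at 90.7% available Cl: 609.6 / 0.907 = 672.1 g.

672 g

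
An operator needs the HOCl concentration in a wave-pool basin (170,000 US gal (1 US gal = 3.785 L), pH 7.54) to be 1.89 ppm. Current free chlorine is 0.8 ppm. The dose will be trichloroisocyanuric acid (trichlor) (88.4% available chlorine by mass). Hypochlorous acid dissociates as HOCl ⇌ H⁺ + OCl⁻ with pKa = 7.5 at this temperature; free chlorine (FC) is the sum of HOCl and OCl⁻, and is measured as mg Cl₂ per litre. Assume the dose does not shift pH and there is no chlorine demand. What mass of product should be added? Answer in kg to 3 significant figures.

Volume: 170,000 US gal × 3.785 L/gal = 643,450 L.
[OCl⁻]/[HOCl] = 10^(pH − pKa) = 10^(7.54 − 7.5) = 1.096; fraction as HOCl = 1/(1 + 1.096) = 0.477.
Free chlorine required for 1.89 ppm HOCl: 1.89 / 0.477 = 3.962 ppm.
FC to add: 3.962 − 0.8 = 3.162 mg/L as Cl₂.
Cl₂ equivalent: 3.162 mg/L × 643,450 L = 2035 g.
Product at 88.4% available Cl: 2035 / 0.884 = 2302 g.

2.30 kg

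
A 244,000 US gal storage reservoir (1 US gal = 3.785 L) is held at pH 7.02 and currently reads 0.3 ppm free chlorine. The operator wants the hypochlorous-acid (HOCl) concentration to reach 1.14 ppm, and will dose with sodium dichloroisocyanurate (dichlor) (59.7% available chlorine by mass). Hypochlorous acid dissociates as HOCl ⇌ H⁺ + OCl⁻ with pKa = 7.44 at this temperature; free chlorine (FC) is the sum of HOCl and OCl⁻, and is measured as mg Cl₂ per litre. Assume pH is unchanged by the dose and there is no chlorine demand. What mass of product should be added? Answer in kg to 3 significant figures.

1.97 kg

Volume: 244,000 US gal × 3.785 L/gal = 923,540 L.
[OCl⁻]/[HOCl] = 10^(pH − pKa) = 10^(7.02 − 7.44) = 0.3802; fraction as HOCl = 1/(1 + 0.3802) = 0.7245.
Free chlorine required for 1.14 ppm HOCl: 1.14 / 0.7245 = 1.573 ppm.
FC to add: 1.573 − 0.3 = 1.273 mg/L as Cl₂.
Cl₂ equivalent: 1.273 mg/L × 923,540 L = 1176 g.
Product at 59.7% available Cl: 1176 / 0.597 = 1970 g.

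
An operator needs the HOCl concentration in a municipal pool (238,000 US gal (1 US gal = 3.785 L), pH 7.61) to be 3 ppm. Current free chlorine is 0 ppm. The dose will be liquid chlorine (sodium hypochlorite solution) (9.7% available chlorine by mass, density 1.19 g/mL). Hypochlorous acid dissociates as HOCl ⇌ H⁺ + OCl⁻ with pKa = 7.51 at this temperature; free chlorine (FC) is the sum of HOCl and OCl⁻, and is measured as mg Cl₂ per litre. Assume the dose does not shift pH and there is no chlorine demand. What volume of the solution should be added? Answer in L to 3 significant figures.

52.9 L

Volume: 238,000 US gal × 3.785 L/gal = 900,830 L.
[OCl⁻]/[HOCl] = 10^(pH − pKa) = 10^(7.61 − 7.51) = 1.259; fraction as HOCl = 1/(1 + 1.259) = 0.4427.
Free chlorine required for 3 ppm HOCl: 3 / 0.4427 = 6.777 ppm.
FC to add: 6.777 − 0 = 6.777 mg/L as Cl₂.
Cl₂ equivalent: 6.777 mg/L × 900,830 L = 6105 g.
Product at 9.7% available Cl: 6105 / 0.097 = 62,940 g.
Volume: 62,940 g ÷ 1.19 g/mL = 52,890 mL.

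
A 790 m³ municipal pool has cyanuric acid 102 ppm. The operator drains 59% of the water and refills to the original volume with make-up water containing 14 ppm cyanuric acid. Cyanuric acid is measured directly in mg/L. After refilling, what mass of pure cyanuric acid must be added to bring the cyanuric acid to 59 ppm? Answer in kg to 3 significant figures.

Volume: 790 m³ = 790,000 L.
After draining 59% and refilling: 102 × 0.41 + 14 × 0.59 = 50.08 ppm.
Deficit to target: 59 − 50.08 = 8.92 mg/L.
Mass: 8.92 mg/L × 790,000 L = 7047 g cyanuric acid.

7.05 kg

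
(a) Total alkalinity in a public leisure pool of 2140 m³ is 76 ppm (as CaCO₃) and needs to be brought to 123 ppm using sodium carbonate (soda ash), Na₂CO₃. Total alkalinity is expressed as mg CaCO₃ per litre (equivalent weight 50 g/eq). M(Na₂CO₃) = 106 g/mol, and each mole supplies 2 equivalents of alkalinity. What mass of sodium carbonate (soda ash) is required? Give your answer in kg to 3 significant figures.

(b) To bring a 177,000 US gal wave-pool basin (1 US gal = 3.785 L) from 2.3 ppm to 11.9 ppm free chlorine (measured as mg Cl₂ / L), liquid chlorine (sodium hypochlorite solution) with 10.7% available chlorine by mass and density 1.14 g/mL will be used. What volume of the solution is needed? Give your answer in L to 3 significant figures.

(a) Volume: 2140 m³ = 2,140,000 L.
(a) Alkalinity to add: (123 − 76) = 47 mg/L as CaCO₃ × 2,140,000 L = 100,600 g as CaCO₃.
(a) Equivalents: 100,600 g ÷ 50 g/eq = 2012 eq.
(a) Each mole of Na₂CO₃ supplies 2 eq, so 2012 / 2 = 1006 mol.
(a) Mass: 1006 mol × 106 g/mol = 106,600 g.

(b) Volume: 177,000 US gal × 3.785 L/gal = 669,945 L.
(b) Chlorine deficit: 11.9 − 2.3 = 9.6 ppm = 9.6 mg/L as Cl₂.
(b) Cl₂ equivalent needed: 9.6 mg/L × 669,945 L = 6,431,000 mg = 6431 g.
(b) Product at 10.7% available chlorine: 6431 / 0.107 = 60,110 g.
(b) Volume at density 1.14 g/mL: 60,110 g ÷ 1.14 g/mL = 52,730 mL.

(a) 107 kg; (b) 52.7 L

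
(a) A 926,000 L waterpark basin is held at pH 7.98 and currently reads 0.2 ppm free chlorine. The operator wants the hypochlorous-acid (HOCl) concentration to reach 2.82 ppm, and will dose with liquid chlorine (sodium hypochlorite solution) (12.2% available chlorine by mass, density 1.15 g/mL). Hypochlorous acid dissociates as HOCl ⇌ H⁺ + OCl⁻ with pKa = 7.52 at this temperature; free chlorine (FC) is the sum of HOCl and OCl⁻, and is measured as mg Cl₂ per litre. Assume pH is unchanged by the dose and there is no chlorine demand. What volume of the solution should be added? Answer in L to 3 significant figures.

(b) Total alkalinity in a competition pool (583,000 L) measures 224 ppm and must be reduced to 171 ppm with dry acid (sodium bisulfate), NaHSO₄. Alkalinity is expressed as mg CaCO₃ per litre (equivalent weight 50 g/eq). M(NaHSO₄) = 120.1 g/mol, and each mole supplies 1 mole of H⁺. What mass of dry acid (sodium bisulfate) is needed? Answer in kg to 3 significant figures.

(a) 71.0 L; (b) 74.2 kg

(a) [OCl⁻]/[HOCl] = 10^(pH − pKa) = 10^(7.98 − 7.52) = 2.884; fraction as HOCl = 1/(1 + 2.884) = 0.2575.
(a) Free chlorine required for 2.82 ppm HOCl: 2.82 / 0.2575 = 10.95 ppm.
(a) FC to add: 10.95 − 0.2 = 10.75 mg/L as Cl₂.
(a) Cl₂ equivalent: 10.75 mg/L × 926,000 L = 9957 g.
(a) Product at 12.2% available Cl: 9957 / 0.122 = 81,620 g.
(a) Volume: 81,620 g ÷ 1.15 g/mL = 70,970 mL.

(b) Alkalinity to neutralize: (224 − 171) = 53 mg/L as CaCO₃ × 583,000 L = 30,900 g as CaCO₃.
(b) Equivalents of H⁺ required: 30,900 ÷ 50 g/eq = 618 eq = 618 mol NaHSO₄.
(b) Mass of NaHSO₄: 618 × 120.1 = 74,220 g.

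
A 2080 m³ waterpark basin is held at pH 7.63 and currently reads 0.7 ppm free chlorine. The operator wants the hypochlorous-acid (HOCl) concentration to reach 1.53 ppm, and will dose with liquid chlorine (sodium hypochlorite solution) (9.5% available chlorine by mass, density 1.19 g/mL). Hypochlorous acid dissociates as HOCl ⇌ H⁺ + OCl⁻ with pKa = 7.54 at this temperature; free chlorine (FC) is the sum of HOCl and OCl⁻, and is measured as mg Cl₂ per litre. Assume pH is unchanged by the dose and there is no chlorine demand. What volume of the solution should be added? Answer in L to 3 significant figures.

49.9 L

Volume: 2080 m³ = 2,080,000 L.
[OCl⁻]/[HOCl] = 10^(pH − pKa) = 10^(7.63 − 7.54) = 1.23; fraction as HOCl = 1/(1 + 1.23) = 0.4484.
Free chlorine required for 1.53 ppm HOCl: 1.53 / 0.4484 = 3.412 ppm.
FC to add: 3.412 − 0.7 = 2.712 mg/L as Cl₂.
Cl₂ equivalent: 2.712 mg/L × 2,080,000 L = 5642 g.
Product at 9.5% available Cl: 5642 / 0.095 = 59,390 g.
Volume: 59,390 g ÷ 1.19 g/mL = 49,900 mL.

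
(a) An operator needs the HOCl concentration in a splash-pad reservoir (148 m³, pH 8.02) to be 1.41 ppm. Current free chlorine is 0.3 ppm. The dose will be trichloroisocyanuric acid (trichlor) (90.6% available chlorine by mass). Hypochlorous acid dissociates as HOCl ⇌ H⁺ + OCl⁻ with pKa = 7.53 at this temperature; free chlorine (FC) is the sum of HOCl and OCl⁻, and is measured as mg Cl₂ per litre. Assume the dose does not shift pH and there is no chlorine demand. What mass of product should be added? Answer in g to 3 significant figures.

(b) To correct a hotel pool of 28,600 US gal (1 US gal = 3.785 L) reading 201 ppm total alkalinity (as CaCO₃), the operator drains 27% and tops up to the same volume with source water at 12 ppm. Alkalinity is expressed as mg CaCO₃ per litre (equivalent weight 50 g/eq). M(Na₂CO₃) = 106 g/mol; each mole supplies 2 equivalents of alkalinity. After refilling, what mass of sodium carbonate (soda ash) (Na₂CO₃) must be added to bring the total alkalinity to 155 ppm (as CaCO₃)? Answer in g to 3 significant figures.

(a) 893 g; (b) 577 g

(a) Volume: 148 m³ = 148,000 L.
(a) [OCl⁻]/[HOCl] = 10^(pH − pKa) = 10^(8.02 − 7.53) = 3.09; fraction as HOCl = 1/(1 + 3.09) = 0.2445.
(a) Free chlorine required for 1.41 ppm HOCl: 1.41 / 0.2445 = 5.767 ppm.
(a) FC to add: 5.767 − 0.3 = 5.467 mg/L as Cl₂.
(a) Cl₂ equivalent: 5.467 mg/L × 148,000 L = 809.2 g.
(a) Product at 90.6% available Cl: 809.2 / 0.906 = 893.1 g.

(b) Volume: 28,600 US gal × 3.785 L/gal = 108,251 L.
(b) After draining 27% and refilling: 201 × 0.73 + 12 × 0.27 = 149.97 ppm.
(b) Deficit to target: 155 − 149.97 = 5.03 mg/L.
(b) As CaCO₃: 5.03 mg/L × 108,251 L = 544.5 g; ÷ 50 g/eq ÷ 2 = 5.445 mol Na₂CO₃.
(b) Mass: 5.445 × 106 = 577.2 g.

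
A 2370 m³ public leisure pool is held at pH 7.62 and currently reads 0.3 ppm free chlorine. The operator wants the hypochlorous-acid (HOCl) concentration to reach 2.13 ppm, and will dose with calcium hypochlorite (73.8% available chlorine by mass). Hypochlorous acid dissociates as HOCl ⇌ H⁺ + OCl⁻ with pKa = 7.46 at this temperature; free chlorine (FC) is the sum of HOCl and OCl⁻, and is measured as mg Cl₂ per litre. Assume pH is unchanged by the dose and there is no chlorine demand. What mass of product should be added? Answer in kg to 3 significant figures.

15.8 kg

Volume: 2370 m³ = 2,370,000 L.
[OCl⁻]/[HOCl] = 10^(pH − pKa) = 10^(7.62 − 7.46) = 1.445; fraction as HOCl = 1/(1 + 1.445) = 0.4089.
Free chlorine required for 2.13 ppm HOCl: 2.13 / 0.4089 = 5.209 ppm.
FC to add: 5.209 − 0.3 = 4.909 mg/L as Cl₂.
Cl₂ equivalent: 4.909 mg/L × 2,370,000 L = 11,630 g.
Product at 73.8% available Cl: 11,630 / 0.738 = 15,760 g.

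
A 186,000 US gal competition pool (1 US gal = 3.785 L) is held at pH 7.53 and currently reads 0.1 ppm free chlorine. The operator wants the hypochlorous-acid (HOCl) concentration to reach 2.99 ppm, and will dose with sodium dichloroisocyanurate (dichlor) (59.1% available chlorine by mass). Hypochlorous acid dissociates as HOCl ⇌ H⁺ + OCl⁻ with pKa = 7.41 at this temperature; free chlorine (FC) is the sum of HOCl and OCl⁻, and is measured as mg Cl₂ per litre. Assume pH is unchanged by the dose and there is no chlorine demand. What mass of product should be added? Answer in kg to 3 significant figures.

8.14 kg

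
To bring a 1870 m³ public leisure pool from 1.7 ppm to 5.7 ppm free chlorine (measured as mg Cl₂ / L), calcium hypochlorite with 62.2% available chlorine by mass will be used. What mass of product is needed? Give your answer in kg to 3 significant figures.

Volume: 1870 m³ = 1,870,000 L.
Chlorine deficit: 5.7 − 1.7 = 4 ppm = 4 mg/L as Cl₂.
Cl₂ equivalent needed: 4 mg/L × 1,870,000 L = 7,480,000 mg = 7480 g.
Product at 62.2% available chlorine: 7480 / 0.622 = 12,030 g.

12.0 kg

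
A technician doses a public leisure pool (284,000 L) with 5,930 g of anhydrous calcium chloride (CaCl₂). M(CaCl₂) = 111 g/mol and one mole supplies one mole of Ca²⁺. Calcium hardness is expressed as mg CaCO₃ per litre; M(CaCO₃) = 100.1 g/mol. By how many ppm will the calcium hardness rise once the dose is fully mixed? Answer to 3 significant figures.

Moles of Ca²⁺: 5,930 g ÷ 111 g/mol = 53.42 mol.
As CaCO₃: 53.42 mol × 100.1 g/mol = 5348 g.
Rise: 5348 g / 284,000 L × 1000 = 18.83 mg/L.

18.8 ppm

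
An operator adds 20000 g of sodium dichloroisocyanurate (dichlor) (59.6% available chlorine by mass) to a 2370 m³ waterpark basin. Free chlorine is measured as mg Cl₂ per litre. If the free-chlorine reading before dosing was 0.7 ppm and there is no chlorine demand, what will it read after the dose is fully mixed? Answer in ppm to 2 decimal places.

Volume: 2370 m³ = 2,370,000 L.
Available chlorine delivered: 20,000 g × 0.596 = 11,920 g as Cl₂.
Concentration rise: 11,920 g / 2,370,000 L = 5.03 mg/L = 5.03 ppm.
Final FC: 0.7 + 5.03 = 5.73 ppm.

5.73 ppm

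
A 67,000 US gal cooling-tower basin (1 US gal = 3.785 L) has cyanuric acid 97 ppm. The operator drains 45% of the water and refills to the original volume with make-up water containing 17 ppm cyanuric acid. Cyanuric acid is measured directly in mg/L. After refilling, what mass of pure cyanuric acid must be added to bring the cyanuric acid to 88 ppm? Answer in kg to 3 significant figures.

Volume: 67,000 US gal × 3.785 L/gal = 253,595 L.
After draining 45% and refilling: 97 × 0.55 + 17 × 0.45 = 61 ppm.
Deficit to target: 88 − 61 = 27 mg/L.
Mass: 27 mg/L × 253,595 L = 6847 g cyanuric acid.

6.85 kg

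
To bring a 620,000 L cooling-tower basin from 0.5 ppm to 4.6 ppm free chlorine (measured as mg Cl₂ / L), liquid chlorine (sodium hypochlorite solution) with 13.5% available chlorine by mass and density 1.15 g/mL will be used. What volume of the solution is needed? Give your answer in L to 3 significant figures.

16.4 L

Chlorine deficit: 4.6 − 0.5 = 4.1 ppm = 4.1 mg/L as Cl₂.
Cl₂ equivalent needed: 4.1 mg/L × 620,000 L = 2,542,000 mg = 2542 g.
Product at 13.5% available chlorine: 2542 / 0.135 = 18,830 g.
Volume at density 1.15 g/mL: 18,830 g ÷ 1.15 g/mL = 16,370 mL.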